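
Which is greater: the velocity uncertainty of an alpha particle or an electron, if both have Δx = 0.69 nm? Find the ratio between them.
The electron has the larger minimum velocity uncertainty, by a ratio of 7294.3.

For both particles, Δp_min = ℏ/(2Δx) = 7.642e-26 kg·m/s (same for both).

The velocity uncertainty is Δv = Δp/m:
- alpha particle: Δv = 7.642e-26 / 6.645e-27 = 1.150e+01 m/s = 11.501 m/s
- electron: Δv = 7.642e-26 / 9.109e-31 = 8.389e+04 m/s = 83.890 km/s

Ratio: 8.389e+04 / 1.150e+01 = 7294.3

The lighter particle has larger velocity uncertainty because Δv ∝ 1/m.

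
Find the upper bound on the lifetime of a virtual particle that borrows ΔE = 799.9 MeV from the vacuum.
4.114 × 10^-25 s

Using the energy-time uncertainty principle:
ΔEΔt ≥ ℏ/2

For a virtual particle borrowing energy ΔE, the maximum lifetime is:
Δt_max = ℏ/(2ΔE)

Converting energy:
ΔE = 799.9 MeV = 1.282e-10 J

Δt_max = (1.055e-34 J·s) / (2 × 1.282e-10 J)
Δt_max = 4.114e-25 s = 4.114 × 10^-25 s

Virtual particles with higher borrowed energy exist for shorter times.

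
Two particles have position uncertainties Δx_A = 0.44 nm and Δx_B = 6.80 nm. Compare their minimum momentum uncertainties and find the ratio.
Particle A has the larger minimum momentum uncertainty, by a factor of 15.45.

For each particle, the minimum momentum uncertainty is Δp_min = ℏ/(2Δx):

Particle A: Δp_A = ℏ/(2×4.400e-10 m) = 1.198e-25 kg·m/s
Particle B: Δp_B = ℏ/(2×6.800e-09 m) = 7.754e-27 kg·m/s

Ratio: Δp_A/Δp_B = 15.45

Since Δp_min ∝ 1/Δx, the particle with smaller position uncertainty (A) has larger momentum uncertainty.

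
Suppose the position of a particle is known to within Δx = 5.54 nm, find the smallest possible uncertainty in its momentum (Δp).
9.518 × 10^-27 kg·m/s

Using the Heisenberg uncertainty principle:
ΔxΔp ≥ ℏ/2

The minimum uncertainty in momentum is:
Δp_min = ℏ/(2Δx)
Δp_min = (1.055e-34 J·s) / (2 × 5.540e-09 m)
Δp_min = 9.518e-27 kg·m/s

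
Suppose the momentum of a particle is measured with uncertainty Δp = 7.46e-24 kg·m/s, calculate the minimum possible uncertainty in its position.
7.068 pm

Using the Heisenberg uncertainty principle:
ΔxΔp ≥ ℏ/2

The minimum uncertainty in position is:
Δx_min = ℏ/(2Δp)
Δx_min = (1.055e-34 J·s) / (2 × 7.460e-24 kg·m/s)
Δx_min = 7.068e-12 m = 7.068 pm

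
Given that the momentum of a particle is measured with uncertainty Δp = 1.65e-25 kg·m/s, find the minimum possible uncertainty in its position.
319.567 pm

Using the Heisenberg uncertainty principle:
ΔxΔp ≥ ℏ/2

The minimum uncertainty in position is:
Δx_min = ℏ/(2Δp)
Δx_min = (1.055e-34 J·s) / (2 × 1.650e-25 kg·m/s)
Δx_min = 3.196e-10 m = 319.567 pm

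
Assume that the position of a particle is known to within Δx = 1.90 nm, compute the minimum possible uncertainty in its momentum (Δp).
2.775 × 10^-26 kg·m/s

Using the Heisenberg uncertainty principle:
ΔxΔp ≥ ℏ/2

The minimum uncertainty in momentum is:
Δp_min = ℏ/(2Δx)
Δp_min = (1.055e-34 J·s) / (2 × 1.900e-09 m)
Δp_min = 2.775e-26 kg·m/s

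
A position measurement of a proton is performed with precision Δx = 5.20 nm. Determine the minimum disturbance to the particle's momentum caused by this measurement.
1.014 × 10^-26 kg·m/s

The uncertainty principle implies that measuring position disturbs momentum:
ΔxΔp ≥ ℏ/2

When we measure position with precision Δx, we necessarily introduce a momentum uncertainty:
Δp ≥ ℏ/(2Δx)
Δp_min = (1.055e-34 J·s) / (2 × 5.200e-09 m)
Δp_min = 1.014e-26 kg·m/s

The more precisely we measure position, the greater the momentum disturbance.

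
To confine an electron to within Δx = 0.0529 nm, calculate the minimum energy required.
3.404 eV

Localizing a particle requires giving it sufficient momentum uncertainty:

1. From uncertainty principle: Δp ≥ ℏ/(2Δx)
   Δp_min = (1.055e-34 J·s) / (2 × 5.290e-11 m)
   Δp_min = 9.968e-25 kg·m/s

2. This momentum uncertainty corresponds to kinetic energy:
   KE ≈ (Δp)²/(2m) = (9.968e-25)²/(2 × 9.109e-31 kg)
   KE = 5.453e-19 J = 3.404 eV

Tighter localization requires more energy.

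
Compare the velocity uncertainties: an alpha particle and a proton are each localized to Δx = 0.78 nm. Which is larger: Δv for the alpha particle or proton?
The proton has the larger minimum velocity uncertainty, by a ratio of 4.0.

For both particles, Δp_min = ℏ/(2Δx) = 6.760e-26 kg·m/s (same for both).

The velocity uncertainty is Δv = Δp/m:
- alpha particle: Δv = 6.760e-26 / 6.645e-27 = 1.017e+01 m/s = 10.174 m/s
- proton: Δv = 6.760e-26 / 1.673e-27 = 4.042e+01 m/s = 40.416 m/s

Ratio: 4.042e+01 / 1.017e+01 = 4.0

The lighter particle has larger velocity uncertainty because Δv ∝ 1/m.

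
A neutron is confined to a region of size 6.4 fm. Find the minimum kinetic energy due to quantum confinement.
126.472 keV

Using the uncertainty principle:

1. Position uncertainty: Δx ≈ 6.400e-15 m
2. Minimum momentum uncertainty: Δp = ℏ/(2Δx) = 8.239e-21 kg·m/s
3. Minimum kinetic energy:
   KE = (Δp)²/(2m) = (8.239e-21)²/(2 × 1.675e-27 kg)
   KE = 2.026e-14 J = 126.472 keV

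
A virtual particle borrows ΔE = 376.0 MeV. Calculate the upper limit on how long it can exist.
8.753 × 10^-25 s

Using the energy-time uncertainty principle:
ΔEΔt ≥ ℏ/2

For a virtual particle borrowing energy ΔE, the maximum lifetime is:
Δt_max = ℏ/(2ΔE)

Converting energy:
ΔE = 376.0 MeV = 6.024e-11 J

Δt_max = (1.055e-34 J·s) / (2 × 6.024e-11 J)
Δt_max = 8.753e-25 s = 8.753 × 10^-25 s

Virtual particles with higher borrowed energy exist for shorter times.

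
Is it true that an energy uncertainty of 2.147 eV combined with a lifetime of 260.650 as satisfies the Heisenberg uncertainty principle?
Yes, it satisfies the uncertainty relation.

Calculate the product ΔEΔt:
ΔE = 2.147 eV = 3.440e-19 J
ΔEΔt = (3.440e-19 J) × (2.606e-16 s)
ΔEΔt = 8.966e-35 J·s

Compare to the minimum allowed value ℏ/2:
ℏ/2 = 5.273e-35 J·s

Since ΔEΔt = 8.966e-35 J·s ≥ 5.273e-35 J·s = ℏ/2,
this satisfies the uncertainty relation.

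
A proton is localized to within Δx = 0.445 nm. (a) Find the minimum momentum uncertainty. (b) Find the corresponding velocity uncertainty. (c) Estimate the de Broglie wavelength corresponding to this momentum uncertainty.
(a) Δp_min = 1.185 × 10^-25 kg·m/s
(b) Δv_min = 70.842 m/s
(c) λ_dB = 5.592 nm

Step-by-step:

(a) From the uncertainty principle:
Δp_min = ℏ/(2Δx) = (1.055e-34 J·s)/(2 × 4.450e-10 m) = 1.185e-25 kg·m/s

(b) The velocity uncertainty:
Δv = Δp/m = (1.185e-25 kg·m/s)/(1.673e-27 kg) = 7.084e+01 m/s = 70.842 m/s

(c) The de Broglie wavelength for this momentum:
λ = h/p = (6.626e-34 J·s)/(1.185e-25 kg·m/s) = 5.592e-09 m = 5.592 nm

Note: The de Broglie wavelength is comparable to the localization size, as expected from wave-particle duality.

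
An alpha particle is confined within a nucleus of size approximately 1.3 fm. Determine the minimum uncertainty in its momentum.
4.056 × 10^-20 kg·m/s

Using the Heisenberg uncertainty principle:
ΔxΔp ≥ ℏ/2

With Δx ≈ L = 1.300e-15 m (the confinement size):
Δp_min = ℏ/(2Δx)
Δp_min = (1.055e-34 J·s) / (2 × 1.300e-15 m)
Δp_min = 4.056e-20 kg·m/s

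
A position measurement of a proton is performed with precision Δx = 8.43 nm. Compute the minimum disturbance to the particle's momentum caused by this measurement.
6.255 × 10^-27 kg·m/s

The uncertainty principle implies that measuring position disturbs momentum:
ΔxΔp ≥ ℏ/2

When we measure position with precision Δx, we necessarily introduce a momentum uncertainty:
Δp ≥ ℏ/(2Δx)
Δp_min = (1.055e-34 J·s) / (2 × 8.430e-09 m)
Δp_min = 6.255e-27 kg·m/s

The more precisely we measure position, the greater the momentum disturbance.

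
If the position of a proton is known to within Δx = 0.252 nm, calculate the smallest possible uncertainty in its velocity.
125.097 m/s

Using the Heisenberg uncertainty principle and Δp = mΔv:
ΔxΔp ≥ ℏ/2
Δx(mΔv) ≥ ℏ/2

The minimum uncertainty in velocity is:
Δv_min = ℏ/(2mΔx)
Δv_min = (1.055e-34 J·s) / (2 × 1.673e-27 kg × 2.520e-10 m)
Δv_min = 1.251e+02 m/s = 125.097 m/s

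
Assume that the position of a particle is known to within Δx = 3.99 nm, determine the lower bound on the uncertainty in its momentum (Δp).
1.322 × 10^-26 kg·m/s

Using the Heisenberg uncertainty principle:
ΔxΔp ≥ ℏ/2

The minimum uncertainty in momentum is:
Δp_min = ℏ/(2Δx)
Δp_min = (1.055e-34 J·s) / (2 × 3.990e-09 m)
Δp_min = 1.322e-26 kg·m/s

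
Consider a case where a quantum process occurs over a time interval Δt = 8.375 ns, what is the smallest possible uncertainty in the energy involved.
39.296 neV

Using the energy-time uncertainty principle:
ΔEΔt ≥ ℏ/2

The minimum uncertainty in energy is:
ΔE_min = ℏ/(2Δt)
ΔE_min = (1.055e-34 J·s) / (2 × 8.375e-09 s)
ΔE_min = 6.296e-27 J = 39.296 neV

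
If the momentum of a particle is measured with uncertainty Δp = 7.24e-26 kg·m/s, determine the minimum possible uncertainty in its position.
728.295 pm

Using the Heisenberg uncertainty principle:
ΔxΔp ≥ ℏ/2

The minimum uncertainty in position is:
Δx_min = ℏ/(2Δp)
Δx_min = (1.055e-34 J·s) / (2 × 7.240e-26 kg·m/s)
Δx_min = 7.283e-10 m = 728.295 pm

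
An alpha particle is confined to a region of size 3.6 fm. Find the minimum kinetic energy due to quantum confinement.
100.757 keV

Using the uncertainty principle:

1. Position uncertainty: Δx ≈ 3.600e-15 m
2. Minimum momentum uncertainty: Δp = ℏ/(2Δx) = 1.465e-20 kg·m/s
3. Minimum kinetic energy:
   KE = (Δp)²/(2m) = (1.465e-20)²/(2 × 6.645e-27 kg)
   KE = 1.614e-14 J = 100.757 keV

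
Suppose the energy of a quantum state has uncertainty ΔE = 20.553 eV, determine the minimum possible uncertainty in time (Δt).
16.013 as

Using the energy-time uncertainty principle:
ΔEΔt ≥ ℏ/2

The minimum uncertainty in time is:
Δt_min = ℏ/(2ΔE)
Δt_min = (1.055e-34 J·s) / (2 × 3.293e-18 J)
Δt_min = 1.601e-17 s = 16.013 as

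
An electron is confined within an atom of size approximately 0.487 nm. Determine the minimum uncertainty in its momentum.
1.083 × 10^-25 kg·m/s

Using the Heisenberg uncertainty principle:
ΔxΔp ≥ ℏ/2

With Δx ≈ L = 4.870e-10 m (the confinement size):
Δp_min = ℏ/(2Δx)
Δp_min = (1.055e-34 J·s) / (2 × 4.870e-10 m)
Δp_min = 1.083e-25 kg·m/s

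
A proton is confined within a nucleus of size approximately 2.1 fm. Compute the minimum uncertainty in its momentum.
2.511 × 10^-20 kg·m/s

Using the Heisenberg uncertainty principle:
ΔxΔp ≥ ℏ/2

With Δx ≈ L = 2.100e-15 m (the confinement size):
Δp_min = ℏ/(2Δx)
Δp_min = (1.055e-34 J·s) / (2 × 2.100e-15 m)
Δp_min = 2.511e-20 kg·m/s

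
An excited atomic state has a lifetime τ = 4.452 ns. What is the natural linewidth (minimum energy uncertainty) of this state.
73.923 neV

Using the energy-time uncertainty principle:
ΔEΔt ≥ ℏ/2

The lifetime τ represents the time uncertainty Δt.
The natural linewidth (minimum energy uncertainty) is:

ΔE = ℏ/(2τ)
ΔE = (1.055e-34 J·s) / (2 × 4.452e-09 s)
ΔE = 1.184e-26 J = 73.923 neV

This natural linewidth limits the precision of spectroscopic measurements.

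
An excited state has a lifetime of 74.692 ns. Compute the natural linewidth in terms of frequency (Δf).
1.065 MHz

Using the energy-time uncertainty principle and E = hf:
ΔEΔt ≥ ℏ/2
hΔf·Δt ≥ ℏ/2

The minimum frequency uncertainty is:
Δf = ℏ/(2hτ) = 1/(4πτ)
Δf = 1/(4π × 7.469e-08 s)
Δf = 1.065e+06 Hz = 1.065 MHz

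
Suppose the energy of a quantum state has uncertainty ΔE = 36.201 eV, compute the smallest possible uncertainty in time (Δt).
9.091 as

Using the energy-time uncertainty principle:
ΔEΔt ≥ ℏ/2

The minimum uncertainty in time is:
Δt_min = ℏ/(2ΔE)
Δt_min = (1.055e-34 J·s) / (2 × 5.800e-18 J)
Δt_min = 9.091e-18 s = 9.091 as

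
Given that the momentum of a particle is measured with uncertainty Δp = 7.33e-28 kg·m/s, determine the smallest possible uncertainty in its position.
71.935 nm

Using the Heisenberg uncertainty principle:
ΔxΔp ≥ ℏ/2

The minimum uncertainty in position is:
Δx_min = ℏ/(2Δp)
Δx_min = (1.055e-34 J·s) / (2 × 7.330e-28 kg·m/s)
Δx_min = 7.194e-08 m = 71.935 nm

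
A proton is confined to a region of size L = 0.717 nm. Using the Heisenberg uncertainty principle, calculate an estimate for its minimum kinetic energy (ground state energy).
10.091 μeV

Using the uncertainty principle to estimate ground state energy:

1. The position uncertainty is approximately the confinement size:
   Δx ≈ L = 7.170e-10 m

2. From ΔxΔp ≥ ℏ/2, the minimum momentum uncertainty is:
   Δp ≈ ℏ/(2L) = 7.354e-26 kg·m/s

3. The kinetic energy is approximately:
   KE ≈ (Δp)²/(2m) = (7.354e-26)²/(2 × 1.673e-27 kg)
   KE ≈ 1.617e-24 J = 10.091 μeV

This is an order-of-magnitude estimate of the ground state energy.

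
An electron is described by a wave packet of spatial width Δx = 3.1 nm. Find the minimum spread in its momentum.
1.701 × 10^-26 kg·m/s

For a wave packet, the spatial width Δx and momentum spread Δp are related by the uncertainty principle:
ΔxΔp ≥ ℏ/2

The minimum momentum spread is:
Δp_min = ℏ/(2Δx)
Δp_min = (1.055e-34 J·s) / (2 × 3.100e-09 m)
Δp_min = 1.701e-26 kg·m/s

A wave packet cannot have both a well-defined position and well-defined momentum.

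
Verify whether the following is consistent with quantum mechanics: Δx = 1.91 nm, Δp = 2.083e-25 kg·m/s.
Yes, it satisfies the uncertainty principle.

Calculate the product ΔxΔp:
ΔxΔp = (1.910e-09 m) × (2.083e-25 kg·m/s)
ΔxΔp = 3.979e-34 J·s

Compare to the minimum allowed value ℏ/2:
ℏ/2 = 5.273e-35 J·s

Since ΔxΔp = 3.979e-34 J·s ≥ 5.273e-35 J·s = ℏ/2,
the measurement satisfies the uncertainty principle.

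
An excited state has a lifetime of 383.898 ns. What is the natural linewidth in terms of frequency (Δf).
207.288 kHz

Using the energy-time uncertainty principle and E = hf:
ΔEΔt ≥ ℏ/2
hΔf·Δt ≥ ℏ/2

The minimum frequency uncertainty is:
Δf = ℏ/(2hτ) = 1/(4πτ)
Δf = 1/(4π × 3.839e-07 s)
Δf = 2.073e+05 Hz = 207.288 kHz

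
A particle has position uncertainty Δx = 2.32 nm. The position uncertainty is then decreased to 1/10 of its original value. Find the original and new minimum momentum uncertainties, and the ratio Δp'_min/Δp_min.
Original Δp_min = 2.273 × 10^-26 kg·m/s; new Δp'_min = 2.273 × 10^-25 kg·m/s; ratio Δp'_min/Δp_min = 10.

From the uncertainty principle ΔxΔp ≥ ℏ/2, the minimum momentum uncertainty is Δp_min = ℏ/(2Δx).

Original (Δx = 2.32 nm = 2.320e-09 m):
Δp_min = (1.055e-34 J·s)/(2 × 2.320e-09 m) = 2.273e-26 kg·m/s

When Δx → (1/10)Δx:
Δp'_min = ℏ/(2 × (1/10)Δx) = 10 × ℏ/(2Δx) = 10 × Δp_min
Δp'_min = 10 × 2.273e-26 kg·m/s = 2.273e-25 kg·m/s

Since Δp_min ∝ 1/Δx, when Δx is decreased to 1/10 of its original value, Δp_min increases to 10 times its original value.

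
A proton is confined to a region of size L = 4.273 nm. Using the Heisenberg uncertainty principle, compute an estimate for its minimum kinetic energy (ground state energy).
284.111 neV

Using the uncertainty principle to estimate ground state energy:

1. The position uncertainty is approximately the confinement size:
   Δx ≈ L = 4.273e-09 m

2. From ΔxΔp ≥ ℏ/2, the minimum momentum uncertainty is:
   Δp ≈ ℏ/(2L) = 1.234e-26 kg·m/s

3. The kinetic energy is approximately:
   KE ≈ (Δp)²/(2m) = (1.234e-26)²/(2 × 1.673e-27 kg)
   KE ≈ 4.552e-26 J = 284.111 neV

This is an order-of-magnitude estimate of the ground state energy.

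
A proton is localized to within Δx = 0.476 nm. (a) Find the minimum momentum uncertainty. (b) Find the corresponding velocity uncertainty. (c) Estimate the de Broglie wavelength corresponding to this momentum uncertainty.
(a) Δp_min = 1.108 × 10^-25 kg·m/s
(b) Δv_min = 66.228 m/s
(c) λ_dB = 5.982 nm

Step-by-step:

(a) From the uncertainty principle:
Δp_min = ℏ/(2Δx) = (1.055e-34 J·s)/(2 × 4.760e-10 m) = 1.108e-25 kg·m/s

(b) The velocity uncertainty:
Δv = Δp/m = (1.108e-25 kg·m/s)/(1.673e-27 kg) = 6.623e+01 m/s = 66.228 m/s

(c) The de Broglie wavelength for this momentum:
λ = h/p = (6.626e-34 J·s)/(1.108e-25 kg·m/s) = 5.982e-09 m = 5.982 nm

Note: The de Broglie wavelength is comparable to the localization size, as expected from wave-particle duality.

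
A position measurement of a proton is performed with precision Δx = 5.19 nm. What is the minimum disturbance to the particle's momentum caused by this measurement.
1.016 × 10^-26 kg·m/s

The uncertainty principle implies that measuring position disturbs momentum:
ΔxΔp ≥ ℏ/2

When we measure position with precision Δx, we necessarily introduce a momentum uncertainty:
Δp ≥ ℏ/(2Δx)
Δp_min = (1.055e-34 J·s) / (2 × 5.190e-09 m)
Δp_min = 1.016e-26 kg·m/s

The more precisely we measure position, the greater the momentum disturbance.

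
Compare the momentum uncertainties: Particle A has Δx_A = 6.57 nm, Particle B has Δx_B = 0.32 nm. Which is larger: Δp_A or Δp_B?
Particle B has the larger minimum momentum uncertainty, by a factor of 20.53.

For each particle, the minimum momentum uncertainty is Δp_min = ℏ/(2Δx):

Particle A: Δp_A = ℏ/(2×6.570e-09 m) = 8.026e-27 kg·m/s
Particle B: Δp_B = ℏ/(2×3.200e-10 m) = 1.648e-25 kg·m/s

Ratio: Δp_B/Δp_A = 20.53

Since Δp_min ∝ 1/Δx, the particle with smaller position uncertainty (B) has larger momentum uncertainty.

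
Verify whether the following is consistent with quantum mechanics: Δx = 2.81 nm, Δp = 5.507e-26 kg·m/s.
Yes, it satisfies the uncertainty principle.

Calculate the product ΔxΔp:
ΔxΔp = (2.810e-09 m) × (5.507e-26 kg·m/s)
ΔxΔp = 1.547e-34 J·s

Compare to the minimum allowed value ℏ/2:
ℏ/2 = 5.273e-35 J·s

Since ΔxΔp = 1.547e-34 J·s ≥ 5.273e-35 J·s = ℏ/2,
the measurement satisfies the uncertainty principle.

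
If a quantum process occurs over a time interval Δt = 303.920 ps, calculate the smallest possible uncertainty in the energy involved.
1.083 μeV

Using the energy-time uncertainty principle:
ΔEΔt ≥ ℏ/2

The minimum uncertainty in energy is:
ΔE_min = ℏ/(2Δt)
ΔE_min = (1.055e-34 J·s) / (2 × 3.039e-10 s)
ΔE_min = 1.735e-25 J = 1.083 μeV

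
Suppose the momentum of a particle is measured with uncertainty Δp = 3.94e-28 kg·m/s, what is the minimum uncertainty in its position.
133.829 nm

Using the Heisenberg uncertainty principle:
ΔxΔp ≥ ℏ/2

The minimum uncertainty in position is:
Δx_min = ℏ/(2Δp)
Δx_min = (1.055e-34 J·s) / (2 × 3.940e-28 kg·m/s)
Δx_min = 1.338e-07 m = 133.829 nm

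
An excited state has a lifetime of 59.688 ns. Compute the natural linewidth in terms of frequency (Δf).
1.333 MHz

Using the energy-time uncertainty principle and E = hf:
ΔEΔt ≥ ℏ/2
hΔf·Δt ≥ ℏ/2

The minimum frequency uncertainty is:
Δf = ℏ/(2hτ) = 1/(4πτ)
Δf = 1/(4π × 5.969e-08 s)
Δf = 1.333e+06 Hz = 1.333 MHz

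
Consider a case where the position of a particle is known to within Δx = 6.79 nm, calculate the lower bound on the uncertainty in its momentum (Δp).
7.766 × 10^-27 kg·m/s

Using the Heisenberg uncertainty principle:
ΔxΔp ≥ ℏ/2

The minimum uncertainty in momentum is:
Δp_min = ℏ/(2Δx)
Δp_min = (1.055e-34 J·s) / (2 × 6.790e-09 m)
Δp_min = 7.766e-27 kg·m/s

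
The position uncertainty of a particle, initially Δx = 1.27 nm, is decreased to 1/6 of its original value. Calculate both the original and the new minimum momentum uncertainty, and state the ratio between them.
Original Δp_min = 4.152 × 10^-26 kg·m/s; new Δp'_min = 2.491 × 10^-25 kg·m/s; ratio Δp'_min/Δp_min = 6.

From the uncertainty principle ΔxΔp ≥ ℏ/2, the minimum momentum uncertainty is Δp_min = ℏ/(2Δx).

Original (Δx = 1.27 nm = 1.270e-09 m):
Δp_min = (1.055e-34 J·s)/(2 × 1.270e-09 m) = 4.152e-26 kg·m/s

When Δx → (1/6)Δx:
Δp'_min = ℏ/(2 × (1/6)Δx) = 6 × ℏ/(2Δx) = 6 × Δp_min
Δp'_min = 6 × 4.152e-26 kg·m/s = 2.491e-25 kg·m/s

Since Δp_min ∝ 1/Δx, when Δx is decreased to 1/6 of its original value, Δp_min increases to 6 times its original value.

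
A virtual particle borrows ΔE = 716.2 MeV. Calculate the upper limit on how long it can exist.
4.595 × 10^-25 s

Using the energy-time uncertainty principle:
ΔEΔt ≥ ℏ/2

For a virtual particle borrowing energy ΔE, the maximum lifetime is:
Δt_max = ℏ/(2ΔE)

Converting energy:
ΔE = 716.2 MeV = 1.147e-10 J

Δt_max = (1.055e-34 J·s) / (2 × 1.147e-10 J)
Δt_max = 4.595e-25 s = 4.595 × 10^-25 s

Virtual particles with higher borrowed energy exist for shorter times.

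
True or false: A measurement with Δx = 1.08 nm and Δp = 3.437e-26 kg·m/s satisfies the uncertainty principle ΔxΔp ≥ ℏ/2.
No, it violates the uncertainty principle (impossible measurement).

Calculate the product ΔxΔp:
ΔxΔp = (1.080e-09 m) × (3.437e-26 kg·m/s)
ΔxΔp = 3.712e-35 J·s

Compare to the minimum allowed value ℏ/2:
ℏ/2 = 5.273e-35 J·s

Since ΔxΔp = 3.712e-35 J·s < 5.273e-35 J·s = ℏ/2,
the measurement violates the uncertainty principle.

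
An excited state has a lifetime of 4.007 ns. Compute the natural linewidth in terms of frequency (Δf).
19.860 MHz

Using the energy-time uncertainty principle and E = hf:
ΔEΔt ≥ ℏ/2
hΔf·Δt ≥ ℏ/2

The minimum frequency uncertainty is:
Δf = ℏ/(2hτ) = 1/(4πτ)
Δf = 1/(4π × 4.007e-09 s)
Δf = 1.986e+07 Hz = 19.860 MHz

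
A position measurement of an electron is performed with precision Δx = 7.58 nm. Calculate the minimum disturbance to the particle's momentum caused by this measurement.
6.956 × 10^-27 kg·m/s

The uncertainty principle implies that measuring position disturbs momentum:
ΔxΔp ≥ ℏ/2

When we measure position with precision Δx, we necessarily introduce a momentum uncertainty:
Δp ≥ ℏ/(2Δx)
Δp_min = (1.055e-34 J·s) / (2 × 7.580e-09 m)
Δp_min = 6.956e-27 kg·m/s

The more precisely we measure position, the greater the momentum disturbance.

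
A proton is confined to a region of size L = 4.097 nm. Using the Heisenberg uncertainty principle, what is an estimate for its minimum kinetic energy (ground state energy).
309.045 neV

Using the uncertainty principle to estimate ground state energy:

1. The position uncertainty is approximately the confinement size:
   Δx ≈ L = 4.097e-09 m

2. From ΔxΔp ≥ ℏ/2, the minimum momentum uncertainty is:
   Δp ≈ ℏ/(2L) = 1.287e-26 kg·m/s

3. The kinetic energy is approximately:
   KE ≈ (Δp)²/(2m) = (1.287e-26)²/(2 × 1.673e-27 kg)
   KE ≈ 4.951e-26 J = 309.045 neV

This is an order-of-magnitude estimate of the ground state energy.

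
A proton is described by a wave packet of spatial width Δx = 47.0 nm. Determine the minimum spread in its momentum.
1.122 × 10^-27 kg·m/s

For a wave packet, the spatial width Δx and momentum spread Δp are related by the uncertainty principle:
ΔxΔp ≥ ℏ/2

The minimum momentum spread is:
Δp_min = ℏ/(2Δx)
Δp_min = (1.055e-34 J·s) / (2 × 4.700e-08 m)
Δp_min = 1.122e-27 kg·m/s

A wave packet cannot have both a well-defined position and well-defined momentum.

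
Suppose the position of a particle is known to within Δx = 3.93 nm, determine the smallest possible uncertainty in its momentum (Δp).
1.342 × 10^-26 kg·m/s

Using the Heisenberg uncertainty principle:
ΔxΔp ≥ ℏ/2

The minimum uncertainty in momentum is:
Δp_min = ℏ/(2Δx)
Δp_min = (1.055e-34 J·s) / (2 × 3.930e-09 m)
Δp_min = 1.342e-26 kg·m/s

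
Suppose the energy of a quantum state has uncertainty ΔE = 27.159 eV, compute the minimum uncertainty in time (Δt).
12.118 as

Using the energy-time uncertainty principle:
ΔEΔt ≥ ℏ/2

The minimum uncertainty in time is:
Δt_min = ℏ/(2ΔE)
Δt_min = (1.055e-34 J·s) / (2 × 4.351e-18 J)
Δt_min = 1.212e-17 s = 12.118 as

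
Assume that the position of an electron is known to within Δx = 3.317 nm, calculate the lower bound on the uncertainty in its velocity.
17.451 km/s

Using the Heisenberg uncertainty principle and Δp = mΔv:
ΔxΔp ≥ ℏ/2
Δx(mΔv) ≥ ℏ/2

The minimum uncertainty in velocity is:
Δv_min = ℏ/(2mΔx)
Δv_min = (1.055e-34 J·s) / (2 × 9.109e-31 kg × 3.317e-09 m)
Δv_min = 1.745e+04 m/s = 17.451 km/s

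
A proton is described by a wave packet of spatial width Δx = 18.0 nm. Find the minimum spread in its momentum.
2.929 × 10^-27 kg·m/s

For a wave packet, the spatial width Δx and momentum spread Δp are related by the uncertainty principle:
ΔxΔp ≥ ℏ/2

The minimum momentum spread is:
Δp_min = ℏ/(2Δx)
Δp_min = (1.055e-34 J·s) / (2 × 1.800e-08 m)
Δp_min = 2.929e-27 kg·m/s

A wave packet cannot have both a well-defined position and well-defined momentum.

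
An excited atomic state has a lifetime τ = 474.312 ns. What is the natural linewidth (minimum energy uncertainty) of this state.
693.860 peV

Using the energy-time uncertainty principle:
ΔEΔt ≥ ℏ/2

The lifetime τ represents the time uncertainty Δt.
The natural linewidth (minimum energy uncertainty) is:

ΔE = ℏ/(2τ)
ΔE = (1.055e-34 J·s) / (2 × 4.743e-07 s)
ΔE = 1.112e-28 J = 693.860 peV

This natural linewidth limits the precision of spectroscopic measurements.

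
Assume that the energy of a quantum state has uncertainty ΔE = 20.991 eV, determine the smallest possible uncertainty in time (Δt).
15.678 as

Using the energy-time uncertainty principle:
ΔEΔt ≥ ℏ/2

The minimum uncertainty in time is:
Δt_min = ℏ/(2ΔE)
Δt_min = (1.055e-34 J·s) / (2 × 3.363e-18 J)
Δt_min = 1.568e-17 s = 15.678 as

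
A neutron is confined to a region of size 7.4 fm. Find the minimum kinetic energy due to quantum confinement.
94.600 keV

Using the uncertainty principle:

1. Position uncertainty: Δx ≈ 7.400e-15 m
2. Minimum momentum uncertainty: Δp = ℏ/(2Δx) = 7.125e-21 kg·m/s
3. Minimum kinetic energy:
   KE = (Δp)²/(2m) = (7.125e-21)²/(2 × 1.675e-27 kg)
   KE = 1.516e-14 J = 94.600 keV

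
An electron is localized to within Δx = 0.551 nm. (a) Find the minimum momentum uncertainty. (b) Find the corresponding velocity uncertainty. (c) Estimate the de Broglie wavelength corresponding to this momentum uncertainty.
(a) Δp_min = 9.570 × 10^-26 kg·m/s
(b) Δv_min = 105.052 km/s
(c) λ_dB = 6.924 nm

Step-by-step:

(a) From the uncertainty principle:
Δp_min = ℏ/(2Δx) = (1.055e-34 J·s)/(2 × 5.510e-10 m) = 9.570e-26 kg·m/s

(b) The velocity uncertainty:
Δv = Δp/m = (9.570e-26 kg·m/s)/(9.109e-31 kg) = 1.051e+05 m/s = 105.052 km/s

(c) The de Broglie wavelength for this momentum:
λ = h/p = (6.626e-34 J·s)/(9.570e-26 kg·m/s) = 6.924e-09 m = 6.924 nm

Note: The de Broglie wavelength is comparable to the localization size, as expected from wave-particle duality.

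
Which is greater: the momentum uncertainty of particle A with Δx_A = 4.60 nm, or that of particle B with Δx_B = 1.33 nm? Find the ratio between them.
Particle B has the larger minimum momentum uncertainty, by a factor of 3.46.

For each particle, the minimum momentum uncertainty is Δp_min = ℏ/(2Δx):

Particle A: Δp_A = ℏ/(2×4.600e-09 m) = 1.146e-26 kg·m/s
Particle B: Δp_B = ℏ/(2×1.330e-09 m) = 3.965e-26 kg·m/s

Ratio: Δp_B/Δp_A = 3.46

Since Δp_min ∝ 1/Δx, the particle with smaller position uncertainty (B) has larger momentum uncertainty.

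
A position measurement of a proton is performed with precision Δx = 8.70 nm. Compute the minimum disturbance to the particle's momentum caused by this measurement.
6.061 × 10^-27 kg·m/s

The uncertainty principle implies that measuring position disturbs momentum:
ΔxΔp ≥ ℏ/2

When we measure position with precision Δx, we necessarily introduce a momentum uncertainty:
Δp ≥ ℏ/(2Δx)
Δp_min = (1.055e-34 J·s) / (2 × 8.700e-09 m)
Δp_min = 6.061e-27 kg·m/s

The more precisely we measure position, the greater the momentum disturbance.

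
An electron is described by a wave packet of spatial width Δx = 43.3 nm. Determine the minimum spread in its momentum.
1.218 × 10^-27 kg·m/s

For a wave packet, the spatial width Δx and momentum spread Δp are related by the uncertainty principle:
ΔxΔp ≥ ℏ/2

The minimum momentum spread is:
Δp_min = ℏ/(2Δx)
Δp_min = (1.055e-34 J·s) / (2 × 4.330e-08 m)
Δp_min = 1.218e-27 kg·m/s

A wave packet cannot have both a well-defined position and well-defined momentum.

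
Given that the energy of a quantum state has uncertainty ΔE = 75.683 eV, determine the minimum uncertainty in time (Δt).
4.348 as

Using the energy-time uncertainty principle:
ΔEΔt ≥ ℏ/2

The minimum uncertainty in time is:
Δt_min = ℏ/(2ΔE)
Δt_min = (1.055e-34 J·s) / (2 × 1.213e-17 J)
Δt_min = 4.348e-18 s = 4.348 as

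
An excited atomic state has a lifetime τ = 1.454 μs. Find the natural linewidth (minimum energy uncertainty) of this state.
226.345 peV

Using the energy-time uncertainty principle:
ΔEΔt ≥ ℏ/2

The lifetime τ represents the time uncertainty Δt.
The natural linewidth (minimum energy uncertainty) is:

ΔE = ℏ/(2τ)
ΔE = (1.055e-34 J·s) / (2 × 1.454e-06 s)
ΔE = 3.626e-29 J = 226.345 peV

This natural linewidth limits the precision of spectroscopic measurements.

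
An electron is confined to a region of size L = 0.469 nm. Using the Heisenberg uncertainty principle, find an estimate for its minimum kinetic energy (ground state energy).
43.303 meV

Using the uncertainty principle to estimate ground state energy:

1. The position uncertainty is approximately the confinement size:
   Δx ≈ L = 4.690e-10 m

2. From ΔxΔp ≥ ℏ/2, the minimum momentum uncertainty is:
   Δp ≈ ℏ/(2L) = 1.124e-25 kg·m/s

3. The kinetic energy is approximately:
   KE ≈ (Δp)²/(2m) = (1.124e-25)²/(2 × 9.109e-31 kg)
   KE ≈ 6.938e-21 J = 43.303 meV

This is an order-of-magnitude estimate of the ground state energy.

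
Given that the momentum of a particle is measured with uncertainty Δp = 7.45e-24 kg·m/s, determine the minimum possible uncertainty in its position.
7.078 pm

Using the Heisenberg uncertainty principle:
ΔxΔp ≥ ℏ/2

The minimum uncertainty in position is:
Δx_min = ℏ/(2Δp)
Δx_min = (1.055e-34 J·s) / (2 × 7.450e-24 kg·m/s)
Δx_min = 7.078e-12 m = 7.078 pm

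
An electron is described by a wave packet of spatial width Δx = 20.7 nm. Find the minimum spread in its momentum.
2.547 × 10^-27 kg·m/s

For a wave packet, the spatial width Δx and momentum spread Δp are related by the uncertainty principle:
ΔxΔp ≥ ℏ/2

The minimum momentum spread is:
Δp_min = ℏ/(2Δx)
Δp_min = (1.055e-34 J·s) / (2 × 2.070e-08 m)
Δp_min = 2.547e-27 kg·m/s

A wave packet cannot have both a well-defined position and well-defined momentum.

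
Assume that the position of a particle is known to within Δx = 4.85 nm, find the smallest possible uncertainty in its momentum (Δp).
1.087 × 10^-26 kg·m/s

Using the Heisenberg uncertainty principle:
ΔxΔp ≥ ℏ/2

The minimum uncertainty in momentum is:
Δp_min = ℏ/(2Δx)
Δp_min = (1.055e-34 J·s) / (2 × 4.850e-09 m)
Δp_min = 1.087e-26 kg·m/s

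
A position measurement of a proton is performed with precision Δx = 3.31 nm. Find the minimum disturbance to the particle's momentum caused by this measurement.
1.593 × 10^-26 kg·m/s

The uncertainty principle implies that measuring position disturbs momentum:
ΔxΔp ≥ ℏ/2

When we measure position with precision Δx, we necessarily introduce a momentum uncertainty:
Δp ≥ ℏ/(2Δx)
Δp_min = (1.055e-34 J·s) / (2 × 3.310e-09 m)
Δp_min = 1.593e-26 kg·m/s

The more precisely we measure position, the greater the momentum disturbance.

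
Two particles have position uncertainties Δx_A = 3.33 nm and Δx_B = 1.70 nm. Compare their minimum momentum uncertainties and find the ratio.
Particle B has the larger minimum momentum uncertainty, by a factor of 1.96.

For each particle, the minimum momentum uncertainty is Δp_min = ℏ/(2Δx):

Particle A: Δp_A = ℏ/(2×3.330e-09 m) = 1.583e-26 kg·m/s
Particle B: Δp_B = ℏ/(2×1.700e-09 m) = 3.102e-26 kg·m/s

Ratio: Δp_B/Δp_A = 1.96

Since Δp_min ∝ 1/Δx, the particle with smaller position uncertainty (B) has larger momentum uncertainty.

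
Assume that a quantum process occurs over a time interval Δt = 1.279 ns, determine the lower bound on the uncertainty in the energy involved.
257.315 neV

Using the energy-time uncertainty principle:
ΔEΔt ≥ ℏ/2

The minimum uncertainty in energy is:
ΔE_min = ℏ/(2Δt)
ΔE_min = (1.055e-34 J·s) / (2 × 1.279e-09 s)
ΔE_min = 4.123e-26 J = 257.315 neV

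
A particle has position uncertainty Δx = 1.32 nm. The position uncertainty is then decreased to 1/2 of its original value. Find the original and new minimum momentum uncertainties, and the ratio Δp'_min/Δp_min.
Original Δp_min = 3.995 × 10^-26 kg·m/s; new Δp'_min = 7.989 × 10^-26 kg·m/s; ratio Δp'_min/Δp_min = 2.

From the uncertainty principle ΔxΔp ≥ ℏ/2, the minimum momentum uncertainty is Δp_min = ℏ/(2Δx).

Original (Δx = 1.32 nm = 1.320e-09 m):
Δp_min = (1.055e-34 J·s)/(2 × 1.320e-09 m) = 3.995e-26 kg·m/s

When Δx → (1/2)Δx:
Δp'_min = ℏ/(2 × (1/2)Δx) = 2 × ℏ/(2Δx) = 2 × Δp_min
Δp'_min = 2 × 3.995e-26 kg·m/s = 7.989e-26 kg·m/s

Since Δp_min ∝ 1/Δx, when Δx is decreased to 1/2 of its original value, Δp_min increases to 2 times its original value.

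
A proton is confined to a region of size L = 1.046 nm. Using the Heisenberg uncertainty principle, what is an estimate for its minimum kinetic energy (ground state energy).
4.741 μeV

Using the uncertainty principle to estimate ground state energy:

1. The position uncertainty is approximately the confinement size:
   Δx ≈ L = 1.046e-09 m

2. From ΔxΔp ≥ ℏ/2, the minimum momentum uncertainty is:
   Δp ≈ ℏ/(2L) = 5.041e-26 kg·m/s

3. The kinetic energy is approximately:
   KE ≈ (Δp)²/(2m) = (5.041e-26)²/(2 × 1.673e-27 kg)
   KE ≈ 7.596e-25 J = 4.741 μeV

This is an order-of-magnitude estimate of the ground state energy.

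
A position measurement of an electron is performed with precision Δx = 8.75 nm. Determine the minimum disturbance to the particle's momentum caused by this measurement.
6.026 × 10^-27 kg·m/s

The uncertainty principle implies that measuring position disturbs momentum:
ΔxΔp ≥ ℏ/2

When we measure position with precision Δx, we necessarily introduce a momentum uncertainty:
Δp ≥ ℏ/(2Δx)
Δp_min = (1.055e-34 J·s) / (2 × 8.750e-09 m)
Δp_min = 6.026e-27 kg·m/s

The more precisely we measure position, the greater the momentum disturbance.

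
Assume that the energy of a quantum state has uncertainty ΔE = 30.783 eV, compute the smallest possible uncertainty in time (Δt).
10.691 as

Using the energy-time uncertainty principle:
ΔEΔt ≥ ℏ/2

The minimum uncertainty in time is:
Δt_min = ℏ/(2ΔE)
Δt_min = (1.055e-34 J·s) / (2 × 4.932e-18 J)
Δt_min = 1.069e-17 s = 10.691 as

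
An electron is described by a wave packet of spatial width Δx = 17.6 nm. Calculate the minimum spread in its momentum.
2.996 × 10^-27 kg·m/s

For a wave packet, the spatial width Δx and momentum spread Δp are related by the uncertainty principle:
ΔxΔp ≥ ℏ/2

The minimum momentum spread is:
Δp_min = ℏ/(2Δx)
Δp_min = (1.055e-34 J·s) / (2 × 1.760e-08 m)
Δp_min = 2.996e-27 kg·m/s

A wave packet cannot have both a well-defined position and well-defined momentum.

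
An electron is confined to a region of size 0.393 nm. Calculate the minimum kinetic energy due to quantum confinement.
61.671 meV

Using the uncertainty principle:

1. Position uncertainty: Δx ≈ 3.930e-10 m
2. Minimum momentum uncertainty: Δp = ℏ/(2Δx) = 1.342e-25 kg·m/s
3. Minimum kinetic energy:
   KE = (Δp)²/(2m) = (1.342e-25)²/(2 × 9.109e-31 kg)
   KE = 9.881e-21 J = 61.671 meV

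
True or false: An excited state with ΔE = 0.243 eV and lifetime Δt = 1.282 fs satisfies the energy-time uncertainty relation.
No, it violates the uncertainty relation.

Calculate the product ΔEΔt:
ΔE = 0.243 eV = 3.893e-20 J
ΔEΔt = (3.893e-20 J) × (1.282e-15 s)
ΔEΔt = 4.991e-35 J·s

Compare to the minimum allowed value ℏ/2:
ℏ/2 = 5.273e-35 J·s

Since ΔEΔt = 4.991e-35 J·s < 5.273e-35 J·s = ℏ/2,
this violates the uncertainty relation.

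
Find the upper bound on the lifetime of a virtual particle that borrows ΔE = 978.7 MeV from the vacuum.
3.363 × 10^-25 s

Using the energy-time uncertainty principle:
ΔEΔt ≥ ℏ/2

For a virtual particle borrowing energy ΔE, the maximum lifetime is:
Δt_max = ℏ/(2ΔE)

Converting energy:
ΔE = 978.7 MeV = 1.568e-10 J

Δt_max = (1.055e-34 J·s) / (2 × 1.568e-10 J)
Δt_max = 3.363e-25 s = 3.363 × 10^-25 s

Virtual particles with higher borrowed energy exist for shorter times.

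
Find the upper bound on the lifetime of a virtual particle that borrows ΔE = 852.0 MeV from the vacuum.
3.863 × 10^-25 s

Using the energy-time uncertainty principle:
ΔEΔt ≥ ℏ/2

For a virtual particle borrowing energy ΔE, the maximum lifetime is:
Δt_max = ℏ/(2ΔE)

Converting energy:
ΔE = 852.0 MeV = 1.365e-10 J

Δt_max = (1.055e-34 J·s) / (2 × 1.365e-10 J)
Δt_max = 3.863e-25 s = 3.863 × 10^-25 s

Virtual particles with higher borrowed energy exist for shorter times.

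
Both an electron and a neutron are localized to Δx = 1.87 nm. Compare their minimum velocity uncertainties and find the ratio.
The electron has the larger minimum velocity uncertainty, by a ratio of 1838.7.

For both particles, Δp_min = ℏ/(2Δx) = 2.820e-26 kg·m/s (same for both).

The velocity uncertainty is Δv = Δp/m:
- electron: Δv = 2.820e-26 / 9.109e-31 = 3.095e+04 m/s = 30.954 km/s
- neutron: Δv = 2.820e-26 / 1.675e-27 = 1.683e+01 m/s = 16.835 m/s

Ratio: 3.095e+04 / 1.683e+01 = 1838.7

The lighter particle has larger velocity uncertainty because Δv ∝ 1/m.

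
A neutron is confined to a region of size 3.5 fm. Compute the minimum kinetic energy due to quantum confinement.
422.883 keV

Using the uncertainty principle:

1. Position uncertainty: Δx ≈ 3.500e-15 m
2. Minimum momentum uncertainty: Δp = ℏ/(2Δx) = 1.507e-20 kg·m/s
3. Minimum kinetic energy:
   KE = (Δp)²/(2m) = (1.507e-20)²/(2 × 1.675e-27 kg)
   KE = 6.775e-14 J = 422.883 keV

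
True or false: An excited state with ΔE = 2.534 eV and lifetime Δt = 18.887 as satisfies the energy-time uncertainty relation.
No, it violates the uncertainty relation.

Calculate the product ΔEΔt:
ΔE = 2.534 eV = 4.060e-19 J
ΔEΔt = (4.060e-19 J) × (1.889e-17 s)
ΔEΔt = 7.668e-36 J·s

Compare to the minimum allowed value ℏ/2:
ℏ/2 = 5.273e-35 J·s

Since ΔEΔt = 7.668e-36 J·s < 5.273e-35 J·s = ℏ/2,
this violates the uncertainty relation.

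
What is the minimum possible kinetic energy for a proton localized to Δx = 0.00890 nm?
65.490 meV

Localizing a particle requires giving it sufficient momentum uncertainty:

1. From uncertainty principle: Δp ≥ ℏ/(2Δx)
   Δp_min = (1.055e-34 J·s) / (2 × 8.900e-12 m)
   Δp_min = 5.925e-24 kg·m/s

2. This momentum uncertainty corresponds to kinetic energy:
   KE ≈ (Δp)²/(2m) = (5.925e-24)²/(2 × 1.673e-27 kg)
   KE = 1.049e-20 J = 65.490 meV

Tighter localization requires more energy.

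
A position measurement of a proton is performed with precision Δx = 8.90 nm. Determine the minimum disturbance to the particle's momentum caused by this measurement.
5.925 × 10^-27 kg·m/s

The uncertainty principle implies that measuring position disturbs momentum:
ΔxΔp ≥ ℏ/2

When we measure position with precision Δx, we necessarily introduce a momentum uncertainty:
Δp ≥ ℏ/(2Δx)
Δp_min = (1.055e-34 J·s) / (2 × 8.900e-09 m)
Δp_min = 5.925e-27 kg·m/s

The more precisely we measure position, the greater the momentum disturbance.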